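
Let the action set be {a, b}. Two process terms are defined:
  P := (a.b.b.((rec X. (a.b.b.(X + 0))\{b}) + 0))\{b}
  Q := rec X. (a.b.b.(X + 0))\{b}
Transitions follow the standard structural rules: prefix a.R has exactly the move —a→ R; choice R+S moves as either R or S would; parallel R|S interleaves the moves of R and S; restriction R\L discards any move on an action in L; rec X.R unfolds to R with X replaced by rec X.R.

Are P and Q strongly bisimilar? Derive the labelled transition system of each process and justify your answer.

P's transition system — 2 states:
  s0 = (a.b.b.((rec X. (a.b.b.(X + 0))\{b}) + 0))\{b} → —a→ s1
  s1 = (b.b.((rec X. (a.b.b.(X + 0))\{b}) + 0))\{b} → ∅
Q's transition system — 2 states:
  t0 = rec X. (a.b.b.(X + 0))\{b} → —a→ t1
  t1 = (b.b.((rec X. (a.b.b.(X + 0))\{b}) + 0))\{b} → ∅
Bisimilarity quotient blocks:
  B0 = {s0, t0}
  B1 = {s1, t1}
s0 ∈ B0, t0 ∈ B0 → same block

P ~ Q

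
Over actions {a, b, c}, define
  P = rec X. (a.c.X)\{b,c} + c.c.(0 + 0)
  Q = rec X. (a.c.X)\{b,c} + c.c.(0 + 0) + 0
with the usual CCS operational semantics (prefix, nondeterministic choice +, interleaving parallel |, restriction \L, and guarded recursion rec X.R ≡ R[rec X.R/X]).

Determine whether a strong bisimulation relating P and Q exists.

P ~ Q

LTS(P): 4 reachable states
  m0 = rec X. (a.c.X)\{b,c} + c.c.(0 + 0) has moves ··a··> m1, ··c··> m2
  m1 = (c.(rec X. (a.c.X)\{b,c} + c.c.(0 + 0)))\{b,c} has moves ∅
  m2 = c.(0 + 0) has moves ··c··> m3
  m3 = 0 + 0 has moves ∅
LTS(Q): 4 reachable states
  n0 = rec X. (a.c.X)\{b,c} + c.c.(0 + 0) + 0 has moves ··a··> n1, ··c··> n2
  n1 = (c.(rec X. (a.c.X)\{b,c} + c.c.(0 + 0) + 0))\{b,c} has moves ∅
  n2 = c.(0 + 0) has moves ··c··> n3
  n3 = 0 + 0 has moves ∅
Partition-refinement fixed point:
  B0 = {m0, n0}
  B1 = {m2, n2}
  B2 = {m1, m3, n1, n3}
m0 ∈ B0, n0 ∈ B0 → same block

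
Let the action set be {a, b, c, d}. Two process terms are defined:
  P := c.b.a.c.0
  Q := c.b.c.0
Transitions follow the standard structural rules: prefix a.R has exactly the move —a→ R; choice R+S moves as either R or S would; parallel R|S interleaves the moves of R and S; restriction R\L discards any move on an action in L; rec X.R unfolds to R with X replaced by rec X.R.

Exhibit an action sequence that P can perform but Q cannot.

LTS(P): 5 reachable states
  s0 = c.b.a.c.0 :: ··c··> s1
  s1 = b.a.c.0 :: ··b··> s2
  s2 = a.c.0 :: ··a··> s3
  s3 = c.0 :: ··c··> s4
  s4 = 0 :: (no moves)
LTS(Q): 4 reachable states
  t0 = c.b.c.0 :: ··c··> t1
  t1 = b.c.0 :: ··b··> t2
  t2 = c.0 :: ··c··> t3
  t3 = 0 :: (no moves)
Executing cba from P (initial set {s0}):
  step 1 (c): {s1}
  step 2 (b): {s2}
  step 3 (a): {s3}
  P completes σ.
Executing cba from Q (initial set {t0}):
  step 1 (c): {t1}
  step 2 (b): {t2}
  step 3 (a): ∅  — Q cannot continue

cba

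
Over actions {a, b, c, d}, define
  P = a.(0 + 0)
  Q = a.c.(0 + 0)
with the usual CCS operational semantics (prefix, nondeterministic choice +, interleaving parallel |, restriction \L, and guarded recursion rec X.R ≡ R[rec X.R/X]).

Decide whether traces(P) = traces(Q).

P's transition system — 2 states:
  m0 = a.(0 + 0) :: —a→ m1
  m1 = 0 + 0 :: ∅
Q's transition system — 3 states:
  n0 = a.c.(0 + 0) :: —a→ n1
  n1 = c.(0 + 0) :: —c→ n2
  n2 = 0 + 0 :: ∅
Trace ⟨ac⟩ through Q, begin at {n0}:
  [1] a ⇒ {n1}
  [2] c ⇒ {n2}
  Q completes σ.
Trace ⟨ac⟩ through P, begin at {m0}:
  [1] a ⇒ {m1}
  [2] c ⇒ ∅  — P cannot continue

trace-distinct — witness ⟨ac⟩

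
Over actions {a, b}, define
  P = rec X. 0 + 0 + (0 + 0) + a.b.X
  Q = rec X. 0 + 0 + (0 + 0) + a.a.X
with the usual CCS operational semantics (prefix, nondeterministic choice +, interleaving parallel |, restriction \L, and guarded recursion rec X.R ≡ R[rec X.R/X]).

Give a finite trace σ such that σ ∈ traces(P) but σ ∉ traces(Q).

P's transition system — 2 states:
  p0 = rec X. 0 + 0 + (0 + 0) + a.b.X → --a--▸ p1
  p1 = b.(rec X. 0 + 0 + (0 + 0) + a.b.X) → --b--▸ p0
Q's transition system — 2 states:
  q0 = rec X. 0 + 0 + (0 + 0) + a.a.X → --a--▸ q1
  q1 = a.(rec X. 0 + 0 + (0 + 0) + a.a.X) → --a--▸ q0
Trace ⟨ab⟩ through P, begin at {p0}:
  step 1 (a): {p1}
  step 2 (b): {p0}
  ✓ P
Trace ⟨ab⟩ through Q, begin at {q0}:
  step 1 (a): {q1}
  step 2 (b): ∅  — Q cannot continue

ab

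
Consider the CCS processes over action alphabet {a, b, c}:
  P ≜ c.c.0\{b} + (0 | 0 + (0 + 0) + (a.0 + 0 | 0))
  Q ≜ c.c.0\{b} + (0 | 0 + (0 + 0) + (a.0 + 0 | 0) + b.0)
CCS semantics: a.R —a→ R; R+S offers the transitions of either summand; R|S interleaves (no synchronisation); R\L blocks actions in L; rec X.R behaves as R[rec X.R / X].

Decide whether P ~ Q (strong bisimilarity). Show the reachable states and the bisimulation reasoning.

not bisimilar

P's transition system — 4 states:
  s0 = c.c.0\{b} + (0 | 0 + (0 + 0) + (a.0 + 0 | 0)) has moves —a→ s1, —c→ s2
  s1 = 0 has moves ·
  s2 = c.0\{b} has moves —c→ s3
  s3 = 0\{b} has moves ·
Q's transition system — 4 states:
  t0 = c.c.0\{b} + (0 | 0 + (0 + 0) + (a.0 + 0 | 0) + b.0) has moves —a→ t1, —b→ t1, —c→ t2
  t1 = 0 has moves ·
  t2 = c.0\{b} has moves —c→ t3
  t3 = 0\{b} has moves ·
Bisimilarity quotient blocks:
  B0 = {s0}
  B1 = {s1, s3, t1, t3}
  B2 = {s2, t2}
  B3 = {t0}
s0 ∈ B0, t0 ∈ B3 → different blocks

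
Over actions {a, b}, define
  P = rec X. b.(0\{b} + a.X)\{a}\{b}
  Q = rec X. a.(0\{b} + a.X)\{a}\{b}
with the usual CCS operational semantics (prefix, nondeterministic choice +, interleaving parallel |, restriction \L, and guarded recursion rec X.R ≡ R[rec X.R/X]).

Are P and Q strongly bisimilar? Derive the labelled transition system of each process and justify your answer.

Reachable graph of P (2 states):
  m0 = rec X. b.(0\{b} + a.X)\{a}\{b} :: --b--▸ m1
  m1 = (0\{b} + a.(rec X. b.(0\{b} + a.X)\{a}\{b}))\{a}\{b} :: deadlocked
Reachable graph of Q (2 states):
  n0 = rec X. a.(0\{b} + a.X)\{a}\{b} :: --a--▸ n1
  n1 = (0\{b} + a.(rec X. a.(0\{b} + a.X)\{a}\{b}))\{a}\{b} :: deadlocked
Coarsest stable partition (strong bisimilarity classes):
  B0 = {m0}
  B1 = {m1, n1}
  B2 = {n0}
m0 ∈ B0, n0 ∈ B2 → different blocks

P ≁ Q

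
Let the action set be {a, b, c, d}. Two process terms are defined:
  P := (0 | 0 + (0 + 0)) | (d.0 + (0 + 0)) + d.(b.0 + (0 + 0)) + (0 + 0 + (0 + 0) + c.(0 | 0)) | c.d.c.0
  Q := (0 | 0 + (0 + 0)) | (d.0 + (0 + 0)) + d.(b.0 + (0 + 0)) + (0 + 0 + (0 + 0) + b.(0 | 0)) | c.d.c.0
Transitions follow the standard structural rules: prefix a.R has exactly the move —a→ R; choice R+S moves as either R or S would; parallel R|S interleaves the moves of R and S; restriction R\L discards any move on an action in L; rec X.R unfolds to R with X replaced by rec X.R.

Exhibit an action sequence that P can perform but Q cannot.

cc

LTS(P): 11 reachable states
  u0 = (0 | 0 + (0 + 0)) | (d.0 + (0 + 0)) + d.(b.0 + (0 + 0)) + (0 + 0 + (0 + 0) + c.(0 | 0)) | c.d.c.0 ⊢ —c→ u1, —c→ u2, —d→ u3, —d→ u4
  u1 = (0 + 0 + (0 + 0) + c.(0 | 0)) | d.c.0 ⊢ —c→ u5, —d→ u6
  u2 = 0 | 0 | c.d.c.0 ⊢ —c→ u5
  u3 = (0 | 0 + (0 + 0)) | 0 ⊢ (no moves)
  u4 = b.0 + (0 + 0) ⊢ —b→ u7
  u5 = 0 | 0 | d.c.0 ⊢ —d→ u8
  u6 = (0 + 0 + (0 + 0) + c.(0 | 0)) | c.0 ⊢ —c→ u8, —c→ u9
  u7 = 0 ⊢ (no moves)
  u8 = 0 | 0 | c.0 ⊢ —c→ u10
  u9 = (0 + 0 + (0 + 0) + c.(0 | 0)) | 0 ⊢ —c→ u10
  u10 = 0 | 0 | 0 ⊢ (no moves)
LTS(Q): 11 reachable states
  v0 = (0 | 0 + (0 + 0)) | (d.0 + (0 + 0)) + d.(b.0 + (0 + 0)) + (0 + 0 + (0 + 0) + b.(0 | 0)) | c.d.c.0 ⊢ —b→ v1, —c→ v2, —d→ v3, —d→ v4
  v1 = 0 | 0 | c.d.c.0 ⊢ —c→ v5
  v2 = (0 + 0 + (0 + 0) + b.(0 | 0)) | d.c.0 ⊢ —b→ v5, —d→ v6
  v3 = (0 | 0 + (0 + 0)) | 0 ⊢ (no moves)
  v4 = b.0 + (0 + 0) ⊢ —b→ v7
  v5 = 0 | 0 | d.c.0 ⊢ —d→ v8
  v6 = (0 + 0 + (0 + 0) + b.(0 | 0)) | c.0 ⊢ —b→ v8, —c→ v9
  v7 = 0 ⊢ (no moves)
  v8 = 0 | 0 | c.0 ⊢ —c→ v10
  v9 = (0 + 0 + (0 + 0) + b.(0 | 0)) | 0 ⊢ —b→ v10
  v10 = 0 | 0 | 0 ⊢ (no moves)
Trace ⟨cc⟩ through P, begin at {u0}:
  after c @ step 1: {u1, u2}
  after c @ step 2: {u5}
  P completes σ.
Trace ⟨cc⟩ through Q, begin at {v0}:
  after c @ step 1: {v2}
  after c @ step 2: no successor for Q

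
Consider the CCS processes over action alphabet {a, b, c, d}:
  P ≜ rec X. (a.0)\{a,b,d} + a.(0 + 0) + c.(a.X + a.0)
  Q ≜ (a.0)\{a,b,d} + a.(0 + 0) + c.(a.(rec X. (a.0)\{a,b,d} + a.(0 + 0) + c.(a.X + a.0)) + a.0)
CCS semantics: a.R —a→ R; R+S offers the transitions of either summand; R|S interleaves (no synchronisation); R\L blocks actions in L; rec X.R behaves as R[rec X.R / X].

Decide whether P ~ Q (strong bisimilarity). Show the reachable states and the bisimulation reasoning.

LTS(P): 4 reachable states
  p0 = rec X. (a.0)\{a,b,d} + a.(0 + 0) + c.(a.X + a.0) | --a--▸ p1, --c--▸ p2
  p1 = 0 + 0 | stopped
  p2 = a.(rec X. (a.0)\{a,b,d} + a.(0 + 0) + c.(a.X + a.0)) + a.0 | --a--▸ p0, --a--▸ p3
  p3 = 0 | stopped
LTS(Q): 5 reachable states
  q0 = (a.0)\{a,b,d} + a.(0 + 0) + c.(a.(rec X. (a.0)\{a,b,d} + a.(0 + 0) + c.(a.X + a.0)) + a.0) | --a--▸ q1, --c--▸ q2
  q1 = 0 + 0 | stopped
  q2 = a.(rec X. (a.0)\{a,b,d} + a.(0 + 0) + c.(a.X + a.0)) + a.0 | --a--▸ q3, --a--▸ q4
  q3 = 0 | stopped
  q4 = rec X. (a.0)\{a,b,d} + a.(0 + 0) + c.(a.X + a.0) | --a--▸ q1, --c--▸ q2
Bisimilarity quotient blocks:
  B0 = {p0, q0, q4}
  B1 = {p1, p3, q1, q3}
  B2 = {p2, q2}
p0 ∈ B0, q0 ∈ B0 → same block

P ~ Q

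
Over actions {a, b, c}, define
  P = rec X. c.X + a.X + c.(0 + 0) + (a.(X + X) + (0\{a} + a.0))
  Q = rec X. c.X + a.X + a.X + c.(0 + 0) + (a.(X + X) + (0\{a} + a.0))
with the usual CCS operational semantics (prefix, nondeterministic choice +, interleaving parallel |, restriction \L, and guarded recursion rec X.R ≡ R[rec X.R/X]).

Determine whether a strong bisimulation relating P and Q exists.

LTS(P): 4 reachable states
  s0 = rec X. c.X + a.X + c.(0 + 0) + (a.(X + X) + (0\{a} + a.0)) | --a--▸ s0, --a--▸ s1, --a--▸ s2, --c--▸ s0, --c--▸ s3
  s1 = (rec X. c.X + a.X + c.(0 + 0) + (a.(X + X) + (0\{a} + a.0))) + (rec X. c.X + a.X + c.(0 + 0) + (a.(X + X) + (0\{a} + a.0))) | --a--▸ s0, --a--▸ s1, --a--▸ s2, --c--▸ s0, --c--▸ s3
  s2 = 0 | ∅
  s3 = 0 + 0 | ∅
LTS(Q): 4 reachable states
  t0 = rec X. c.X + a.X + a.X + c.(0 + 0) + (a.(X + X) + (0\{a} + a.0)) | --a--▸ t0, --a--▸ t1, --a--▸ t2, --c--▸ t0, --c--▸ t3
  t1 = (rec X. c.X + a.X + a.X + c.(0 + 0) + (a.(X + X) + (0\{a} + a.0))) + (rec X. c.X + a.X + a.X + c.(0 + 0) + (a.(X + X) + (0\{a} + a.0))) | --a--▸ t0, --a--▸ t1, --a--▸ t2, --c--▸ t0, --c--▸ t3
  t2 = 0 | ∅
  t3 = 0 + 0 | ∅
Coarsest stable partition (strong bisimilarity classes):
  B0 = {s0, s1, t0, t1}
  B1 = {s2, s3, t2, t3}
s0 ∈ B0, t0 ∈ B0 → same block

bisimilar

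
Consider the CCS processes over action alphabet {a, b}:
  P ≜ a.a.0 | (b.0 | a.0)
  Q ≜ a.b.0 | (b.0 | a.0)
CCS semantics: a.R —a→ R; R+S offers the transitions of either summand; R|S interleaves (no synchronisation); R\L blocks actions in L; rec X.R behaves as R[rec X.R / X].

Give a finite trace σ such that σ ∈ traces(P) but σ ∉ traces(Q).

aaa

P's transition system — 12 states:
  s0 = a.a.0 | (b.0 | a.0) has moves ··a··> s1, ··a··> s2, ··b··> s3
  s1 = a.0 | (b.0 | a.0) has moves ··a··> s4, ··a··> s5, ··b··> s6
  s2 = a.a.0 | (b.0 | 0) has moves ··a··> s5, ··b··> s7
  s3 = a.a.0 | (0 | a.0) has moves ··a··> s6, ··a··> s7
  s4 = 0 | (b.0 | a.0) has moves ··a··> s8, ··b··> s9
  s5 = a.0 | (b.0 | 0) has moves ··a··> s8, ··b··> s10
  s6 = a.0 | (0 | a.0) has moves ··a··> s10, ··a··> s9
  s7 = a.a.0 | (0 | 0) has moves ··a··> s10
  s8 = 0 | (b.0 | 0) has moves ··b··> s11
  s9 = 0 | (0 | a.0) has moves ··a··> s11
  s10 = a.0 | (0 | 0) has moves ··a··> s11
  s11 = 0 | (0 | 0) has moves ∅
Q's transition system — 12 states:
  t0 = a.b.0 | (b.0 | a.0) has moves ··a··> t1, ··a··> t2, ··b··> t3
  t1 = a.b.0 | (b.0 | 0) has moves ··a··> t4, ··b··> t5
  t2 = b.0 | (b.0 | a.0) has moves ··a··> t4, ··b··> t6, ··b··> t7
  t3 = a.b.0 | (0 | a.0) has moves ··a··> t5, ··a··> t7
  t4 = b.0 | (b.0 | 0) has moves ··b··> t8, ··b··> t9
  t5 = a.b.0 | (0 | 0) has moves ··a··> t9
  t6 = 0 | (b.0 | a.0) has moves ··a··> t8, ··b··> t10
  t7 = b.0 | (0 | a.0) has moves ··a··> t9, ··b··> t10
  t8 = 0 | (b.0 | 0) has moves ··b··> t11
  t9 = b.0 | (0 | 0) has moves ··b··> t11
  t10 = 0 | (0 | a.0) has moves ··a··> t11
  t11 = 0 | (0 | 0) has moves ∅
Run σ = ⟨aaa⟩ on P: start {s0}
  [1] a ⇒ {s1, s2}
  [2] a ⇒ {s4, s5}
  [3] a ⇒ {s8}
  ✓ P
Run σ = ⟨aaa⟩ on Q: start {t0}
  [1] a ⇒ {t1, t2}
  [2] a ⇒ {t4}
  [3] a ⇒ ∅ (Q stuck)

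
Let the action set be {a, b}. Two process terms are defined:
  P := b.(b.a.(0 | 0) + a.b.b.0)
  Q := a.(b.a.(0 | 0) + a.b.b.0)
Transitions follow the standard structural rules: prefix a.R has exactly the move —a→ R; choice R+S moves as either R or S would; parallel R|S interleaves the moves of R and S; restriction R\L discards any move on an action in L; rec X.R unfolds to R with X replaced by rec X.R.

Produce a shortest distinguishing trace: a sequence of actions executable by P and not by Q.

b

LTS(P): 7 reachable states
  u0 = b.(b.a.(0 | 0) + a.b.b.0) | --b--▸ u1
  u1 = b.a.(0 | 0) + a.b.b.0 | --a--▸ u2, --b--▸ u3
  u2 = b.b.0 | --b--▸ u4
  u3 = a.(0 | 0) | --a--▸ u5
  u4 = b.0 | --b--▸ u6
  u5 = 0 | 0 | stopped
  u6 = 0 | stopped
LTS(Q): 7 reachable states
  v0 = a.(b.a.(0 | 0) + a.b.b.0) | --a--▸ v1
  v1 = b.a.(0 | 0) + a.b.b.0 | --a--▸ v2, --b--▸ v3
  v2 = b.b.0 | --b--▸ v4
  v3 = a.(0 | 0) | --a--▸ v5
  v4 = b.0 | --b--▸ v6
  v5 = 0 | 0 | stopped
  v6 = 0 | stopped
Trace ⟨b⟩ through P, begin at {u0}:
  after b @ step 1: {u1}
  ✓ P
Trace ⟨b⟩ through Q, begin at {v0}:
  after b @ step 1: ∅ (Q stuck)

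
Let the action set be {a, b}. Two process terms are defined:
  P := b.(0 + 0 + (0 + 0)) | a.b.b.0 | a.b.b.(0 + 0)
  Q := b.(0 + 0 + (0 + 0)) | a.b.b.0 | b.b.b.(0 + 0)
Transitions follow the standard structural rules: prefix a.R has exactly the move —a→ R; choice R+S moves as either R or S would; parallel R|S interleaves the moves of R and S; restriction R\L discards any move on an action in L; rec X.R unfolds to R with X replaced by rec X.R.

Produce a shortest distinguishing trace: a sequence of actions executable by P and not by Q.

aa

Reachable graph of P (32 states):
  s0 = b.(0 + 0 + (0 + 0)) | a.b.b.0 | a.b.b.(0 + 0) | --a--▸ s1, --a--▸ s2, --b--▸ s3
  s1 = b.(0 + 0 + (0 + 0)) | a.b.b.0 | b.b.(0 + 0) | --a--▸ s4, --b--▸ s5, --b--▸ s6
  s2 = b.(0 + 0 + (0 + 0)) | b.b.0 | a.b.b.(0 + 0) | --a--▸ s4, --b--▸ s7, --b--▸ s8
  s3 = (0 + 0 + (0 + 0)) | a.b.b.0 | a.b.b.(0 + 0) | --a--▸ s5, --a--▸ s7
  s4 = b.(0 + 0 + (0 + 0)) | b.b.0 | b.b.(0 + 0) | --b--▸ s10, --b--▸ s11, --b--▸ s9
  s5 = (0 + 0 + (0 + 0)) | a.b.b.0 | b.b.(0 + 0) | --a--▸ s9, --b--▸ s12
  s6 = b.(0 + 0 + (0 + 0)) | a.b.b.0 | b.(0 + 0) | --a--▸ s11, --b--▸ s12, --b--▸ s13
  s7 = (0 + 0 + (0 + 0)) | b.b.0 | a.b.b.(0 + 0) | --a--▸ s9, --b--▸ s14
  s8 = b.(0 + 0 + (0 + 0)) | b.0 | a.b.b.(0 + 0) | --a--▸ s10, --b--▸ s14, --b--▸ s15
  s9 = (0 + 0 + (0 + 0)) | b.b.0 | b.b.(0 + 0) | --b--▸ s16, --b--▸ s17
  s10 = b.(0 + 0 + (0 + 0)) | b.0 | b.b.(0 + 0) | --b--▸ s16, --b--▸ s18, --b--▸ s19
  s11 = b.(0 + 0 + (0 + 0)) | b.b.0 | b.(0 + 0) | --b--▸ s17, --b--▸ s19, --b--▸ s20
  s12 = (0 + 0 + (0 + 0)) | a.b.b.0 | b.(0 + 0) | --a--▸ s17, --b--▸ s21
  s13 = b.(0 + 0 + (0 + 0)) | a.b.b.0 | (0 + 0) | --a--▸ s20, --b--▸ s21
  s14 = (0 + 0 + (0 + 0)) | b.0 | a.b.b.(0 + 0) | --a--▸ s16, --b--▸ s22
  s15 = b.(0 + 0 + (0 + 0)) | 0 | a.b.b.(0 + 0) | --a--▸ s18, --b--▸ s22
  s16 = (0 + 0 + (0 + 0)) | b.0 | b.b.(0 + 0) | --b--▸ s23, --b--▸ s24
  s17 = (0 + 0 + (0 + 0)) | b.b.0 | b.(0 + 0) | --b--▸ s24, --b--▸ s25
  s18 = b.(0 + 0 + (0 + 0)) | 0 | b.b.(0 + 0) | --b--▸ s23, --b--▸ s26
  s19 = b.(0 + 0 + (0 + 0)) | b.0 | b.(0 + 0) | --b--▸ s24, --b--▸ s26, --b--▸ s27
  s20 = b.(0 + 0 + (0 + 0)) | b.b.0 | (0 + 0) | --b--▸ s25, --b--▸ s27
  s21 = (0 + 0 + (0 + 0)) | a.b.b.0 | (0 + 0) | --a--▸ s25
  s22 = (0 + 0 + (0 + 0)) | 0 | a.b.b.(0 + 0) | --a--▸ s23
  s23 = (0 + 0 + (0 + 0)) | 0 | b.b.(0 + 0) | --b--▸ s28
  s24 = (0 + 0 + (0 + 0)) | b.0 | b.(0 + 0) | --b--▸ s28, --b--▸ s29
  s25 = (0 + 0 + (0 + 0)) | b.b.0 | (0 + 0) | --b--▸ s29
  s26 = b.(0 + 0 + (0 + 0)) | 0 | b.(0 + 0) | --b--▸ s28, --b--▸ s30
  s27 = b.(0 + 0 + (0 + 0)) | b.0 | (0 + 0) | --b--▸ s29, --b--▸ s30
  s28 = (0 + 0 + (0 + 0)) | 0 | b.(0 + 0) | --b--▸ s31
  s29 = (0 + 0 + (0 + 0)) | b.0 | (0 + 0) | --b--▸ s31
  s30 = b.(0 + 0 + (0 + 0)) | 0 | (0 + 0) | --b--▸ s31
  s31 = (0 + 0 + (0 + 0)) | 0 | (0 + 0) | (no moves)
Reachable graph of Q (32 states):
  t0 = b.(0 + 0 + (0 + 0)) | a.b.b.0 | b.b.b.(0 + 0) | --a--▸ t1, --b--▸ t2, --b--▸ t3
  t1 = b.(0 + 0 + (0 + 0)) | b.b.0 | b.b.b.(0 + 0) | --b--▸ t4, --b--▸ t5, --b--▸ t6
  t2 = (0 + 0 + (0 + 0)) | a.b.b.0 | b.b.b.(0 + 0) | --a--▸ t4, --b--▸ t7
  t3 = b.(0 + 0 + (0 + 0)) | a.b.b.0 | b.b.(0 + 0) | --a--▸ t6, --b--▸ t7, --b--▸ t8
  t4 = (0 + 0 + (0 + 0)) | b.b.0 | b.b.b.(0 + 0) | --b--▸ t10, --b--▸ t9
  t5 = b.(0 + 0 + (0 + 0)) | b.0 | b.b.b.(0 + 0) | --b--▸ t11, --b--▸ t12, --b--▸ t9
  t6 = b.(0 + 0 + (0 + 0)) | b.b.0 | b.b.(0 + 0) | --b--▸ t10, --b--▸ t12, --b--▸ t13
  t7 = (0 + 0 + (0 + 0)) | a.b.b.0 | b.b.(0 + 0) | --a--▸ t10, --b--▸ t14
  t8 = b.(0 + 0 + (0 + 0)) | a.b.b.0 | b.(0 + 0) | --a--▸ t13, --b--▸ t14, --b--▸ t15
  t9 = (0 + 0 + (0 + 0)) | b.0 | b.b.b.(0 + 0) | --b--▸ t16, --b--▸ t17
  t10 = (0 + 0 + (0 + 0)) | b.b.0 | b.b.(0 + 0) | --b--▸ t17, --b--▸ t18
  t11 = b.(0 + 0 + (0 + 0)) | 0 | b.b.b.(0 + 0) | --b--▸ t16, --b--▸ t19
  t12 = b.(0 + 0 + (0 + 0)) | b.0 | b.b.(0 + 0) | --b--▸ t17, --b--▸ t19, --b--▸ t20
  t13 = b.(0 + 0 + (0 + 0)) | b.b.0 | b.(0 + 0) | --b--▸ t18, --b--▸ t20, --b--▸ t21
  t14 = (0 + 0 + (0 + 0)) | a.b.b.0 | b.(0 + 0) | --a--▸ t18, --b--▸ t22
  t15 = b.(0 + 0 + (0 + 0)) | a.b.b.0 | (0 + 0) | --a--▸ t21, --b--▸ t22
  t16 = (0 + 0 + (0 + 0)) | 0 | b.b.b.(0 + 0) | --b--▸ t23
  t17 = (0 + 0 + (0 + 0)) | b.0 | b.b.(0 + 0) | --b--▸ t23, --b--▸ t24
  t18 = (0 + 0 + (0 + 0)) | b.b.0 | b.(0 + 0) | --b--▸ t24, --b--▸ t25
  t19 = b.(0 + 0 + (0 + 0)) | 0 | b.b.(0 + 0) | --b--▸ t23, --b--▸ t26
  t20 = b.(0 + 0 + (0 + 0)) | b.0 | b.(0 + 0) | --b--▸ t24, --b--▸ t26, --b--▸ t27
  t21 = b.(0 + 0 + (0 + 0)) | b.b.0 | (0 + 0) | --b--▸ t25, --b--▸ t27
  t22 = (0 + 0 + (0 + 0)) | a.b.b.0 | (0 + 0) | --a--▸ t25
  t23 = (0 + 0 + (0 + 0)) | 0 | b.b.(0 + 0) | --b--▸ t28
  t24 = (0 + 0 + (0 + 0)) | b.0 | b.(0 + 0) | --b--▸ t28, --b--▸ t29
  t25 = (0 + 0 + (0 + 0)) | b.b.0 | (0 + 0) | --b--▸ t29
  t26 = b.(0 + 0 + (0 + 0)) | 0 | b.(0 + 0) | --b--▸ t28, --b--▸ t30
  t27 = b.(0 + 0 + (0 + 0)) | b.0 | (0 + 0) | --b--▸ t29, --b--▸ t30
  t28 = (0 + 0 + (0 + 0)) | 0 | b.(0 + 0) | --b--▸ t31
  t29 = (0 + 0 + (0 + 0)) | b.0 | (0 + 0) | --b--▸ t31
  t30 = b.(0 + 0 + (0 + 0)) | 0 | (0 + 0) | --b--▸ t31
  t31 = (0 + 0 + (0 + 0)) | 0 | (0 + 0) | (no moves)
Run σ = ⟨aa⟩ on P: start {s0}
  [1] a ⇒ {s1, s2}
  [2] a ⇒ {s4}
  P completes σ.
Run σ = ⟨aa⟩ on Q: start {t0}
  [1] a ⇒ {t1}
  [2] a ⇒ ∅ (Q stuck)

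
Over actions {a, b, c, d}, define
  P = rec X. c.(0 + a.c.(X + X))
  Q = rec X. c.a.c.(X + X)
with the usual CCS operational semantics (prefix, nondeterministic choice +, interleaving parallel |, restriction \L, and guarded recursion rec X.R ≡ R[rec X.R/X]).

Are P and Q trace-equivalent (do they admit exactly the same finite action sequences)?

trace-equivalent

P's transition system — 4 states:
  m0 = rec X. c.(0 + a.c.(X + X)) ⊢ -c-> m1
  m1 = 0 + a.c.((rec X. c.(0 + a.c.(X + X))) + (rec X. c.(0 + a.c.(X + X)))) ⊢ -a-> m2
  m2 = c.((rec X. c.(0 + a.c.(X + X))) + (rec X. c.(0 + a.c.(X + X)))) ⊢ -c-> m3
  m3 = (rec X. c.(0 + a.c.(X + X))) + (rec X. c.(0 + a.c.(X + X))) ⊢ -c-> m1
Q's transition system — 4 states:
  n0 = rec X. c.a.c.(X + X) ⊢ -c-> n1
  n1 = a.c.((rec X. c.a.c.(X + X)) + (rec X. c.a.c.(X + X))) ⊢ -a-> n2
  n2 = c.((rec X. c.a.c.(X + X)) + (rec X. c.a.c.(X + X))) ⊢ -c-> n3
  n3 = (rec X. c.a.c.(X + X)) + (rec X. c.a.c.(X + X)) ⊢ -c-> n1
Bisimilarity quotient blocks:
  B0 = {m0, m3, n0, n3}
  B1 = {m1, n1}
  B2 = {m2, n2}
m0 ∈ B0, n0 ∈ B0 → same block
Bisimilar ⇒ trace-equivalent.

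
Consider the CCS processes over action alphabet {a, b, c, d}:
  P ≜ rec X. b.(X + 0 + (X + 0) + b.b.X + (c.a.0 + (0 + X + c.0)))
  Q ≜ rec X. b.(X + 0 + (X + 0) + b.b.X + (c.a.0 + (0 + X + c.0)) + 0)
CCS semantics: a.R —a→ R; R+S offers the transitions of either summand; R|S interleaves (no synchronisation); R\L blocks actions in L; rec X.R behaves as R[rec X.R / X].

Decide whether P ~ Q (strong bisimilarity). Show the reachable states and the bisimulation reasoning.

Reachable graph of P (5 states):
  s0 = rec X. b.(X + 0 + (X + 0) + b.b.X + (c.a.0 + (0 + X + c.0))) → --b--▸ s1
  s1 = (rec X. b.(X + 0 + (X + 0) + b.b.X + (c.a.0 + (0 + X + c.0)))) + 0 + ((rec X. b.(X + 0 + (X + 0) + b.b.X + (c.a.0 + (0 + X + c.0)))) + 0) + b.b.(rec X. b.(X + 0 + (X + 0) + b.b.X + (c.a.0 + (0 + X + c.0)))) + (c.a.0 + (0 + (rec X. b.(X + 0 + (X + 0) + b.b.X + (c.a.0 + (0 + X + c.0)))) + c.0)) → --b--▸ s1, --b--▸ s2, --c--▸ s3, --c--▸ s4
  s2 = b.(rec X. b.(X + 0 + (X + 0) + b.b.X + (c.a.0 + (0 + X + c.0)))) → --b--▸ s0
  s3 = 0 → stopped
  s4 = a.0 → --a--▸ s3
Reachable graph of Q (5 states):
  t0 = rec X. b.(X + 0 + (X + 0) + b.b.X + (c.a.0 + (0 + X + c.0)) + 0) → --b--▸ t1
  t1 = (rec X. b.(X + 0 + (X + 0) + b.b.X + (c.a.0 + (0 + X + c.0)) + 0)) + 0 + ((rec X. b.(X + 0 + (X + 0) + b.b.X + (c.a.0 + (0 + X + c.0)) + 0)) + 0) + b.b.(rec X. b.(X + 0 + (X + 0) + b.b.X + (c.a.0 + (0 + X + c.0)) + 0)) + (c.a.0 + (0 + (rec X. b.(X + 0 + (X + 0) + b.b.X + (c.a.0 + (0 + X + c.0)) + 0)) + c.0)) + 0 → --b--▸ t1, --b--▸ t2, --c--▸ t3, --c--▸ t4
  t2 = b.(rec X. b.(X + 0 + (X + 0) + b.b.X + (c.a.0 + (0 + X + c.0)) + 0)) → --b--▸ t0
  t3 = 0 → stopped
  t4 = a.0 → --a--▸ t3
Coarsest stable partition (strong bisimilarity classes):
  B0 = {s0, t0}
  B1 = {s1, t1}
  B2 = {s2, t2}
  B3 = {s3, t3}
  B4 = {s4, t4}
s0 ∈ B0, t0 ∈ B0 → same block

YES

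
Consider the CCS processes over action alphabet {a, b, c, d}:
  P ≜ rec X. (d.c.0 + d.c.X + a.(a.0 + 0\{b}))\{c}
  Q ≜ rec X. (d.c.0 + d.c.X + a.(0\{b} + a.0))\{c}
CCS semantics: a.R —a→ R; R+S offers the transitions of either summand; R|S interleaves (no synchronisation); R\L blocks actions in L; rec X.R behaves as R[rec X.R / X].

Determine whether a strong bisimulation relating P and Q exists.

LTS(P): 5 reachable states
  m0 = rec X. (d.c.0 + d.c.X + a.(a.0 + 0\{b}))\{c} → -a-> m1, -d-> m2, -d-> m3
  m1 = (a.0 + 0\{b})\{c} → -a-> m4
  m2 = (c.(rec X. (d.c.0 + d.c.X + a.(a.0 + 0\{b}))\{c}))\{c} → ·
  m3 = (c.0)\{c} → ·
  m4 = 0\{c} → ·
LTS(Q): 5 reachable states
  n0 = rec X. (d.c.0 + d.c.X + a.(0\{b} + a.0))\{c} → -a-> n1, -d-> n2, -d-> n3
  n1 = (0\{b} + a.0)\{c} → -a-> n4
  n2 = (c.(rec X. (d.c.0 + d.c.X + a.(0\{b} + a.0))\{c}))\{c} → ·
  n3 = (c.0)\{c} → ·
  n4 = 0\{c} → ·
Coarsest stable partition (strong bisimilarity classes):
  B0 = {m0, n0}
  B1 = {m2, m3, m4, n2, n3, n4}
  B2 = {m1, n1}
m0 ∈ B0, n0 ∈ B0 → same block

bisimilar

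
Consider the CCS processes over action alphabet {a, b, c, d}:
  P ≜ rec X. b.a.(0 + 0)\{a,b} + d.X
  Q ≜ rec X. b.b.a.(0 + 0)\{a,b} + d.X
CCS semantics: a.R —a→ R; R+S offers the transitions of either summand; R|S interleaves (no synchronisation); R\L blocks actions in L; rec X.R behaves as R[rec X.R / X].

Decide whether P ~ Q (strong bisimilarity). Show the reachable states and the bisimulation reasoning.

P ≁ Q

P's transition system — 3 states:
  m0 = rec X. b.a.(0 + 0)\{a,b} + d.X → -b-> m1, -d-> m0
  m1 = a.(0 + 0)\{a,b} → -a-> m2
  m2 = (0 + 0)\{a,b} → (no moves)
Q's transition system — 4 states:
  n0 = rec X. b.b.a.(0 + 0)\{a,b} + d.X → -b-> n1, -d-> n0
  n1 = b.a.(0 + 0)\{a,b} → -b-> n2
  n2 = a.(0 + 0)\{a,b} → -a-> n3
  n3 = (0 + 0)\{a,b} → (no moves)
Partition-refinement fixed point:
  B0 = {m0}
  B1 = {m1, n2}
  B2 = {m2, n3}
  B3 = {n0}
  B4 = {n1}
m0 ∈ B0, n0 ∈ B3 → different blocks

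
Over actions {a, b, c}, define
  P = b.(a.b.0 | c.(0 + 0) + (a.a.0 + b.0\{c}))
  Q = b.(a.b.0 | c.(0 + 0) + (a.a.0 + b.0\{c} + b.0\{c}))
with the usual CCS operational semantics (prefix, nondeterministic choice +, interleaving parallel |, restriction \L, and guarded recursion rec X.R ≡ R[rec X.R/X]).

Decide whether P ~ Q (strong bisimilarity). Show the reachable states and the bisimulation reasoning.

LTS(P): 10 reachable states
  u0 = b.(a.b.0 | c.(0 + 0) + (a.a.0 + b.0\{c})) | =b=> u1
  u1 = a.b.0 | c.(0 + 0) + (a.a.0 + b.0\{c}) | =a=> u2, =a=> u3, =b=> u4, =c=> u5
  u2 = a.0 | =a=> u6
  u3 = b.0 | c.(0 + 0) | =b=> u7, =c=> u8
  u4 = 0\{c} | ∅
  u5 = a.b.0 | (0 + 0) | =a=> u8
  u6 = 0 | ∅
  u7 = 0 | c.(0 + 0) | =c=> u9
  u8 = b.0 | (0 + 0) | =b=> u9
  u9 = 0 | (0 + 0) | ∅
LTS(Q): 10 reachable states
  v0 = b.(a.b.0 | c.(0 + 0) + (a.a.0 + b.0\{c} + b.0\{c})) | =b=> v1
  v1 = a.b.0 | c.(0 + 0) + (a.a.0 + b.0\{c} + b.0\{c}) | =a=> v2, =a=> v3, =b=> v4, =c=> v5
  v2 = a.0 | =a=> v6
  v3 = b.0 | c.(0 + 0) | =b=> v7, =c=> v8
  v4 = 0\{c} | ∅
  v5 = a.b.0 | (0 + 0) | =a=> v8
  v6 = 0 | ∅
  v7 = 0 | c.(0 + 0) | =c=> v9
  v8 = b.0 | (0 + 0) | =b=> v9
  v9 = 0 | (0 + 0) | ∅
Partition-refinement fixed point:
  B0 = {u0, v0}
  B1 = {u1, v1}
  B2 = {u4, u6, u9, v4, v6, v9}
  B3 = {u5, v5}
  B4 = {u8, v8}
  B5 = {u3, v3}
  B6 = {u7, v7}
  B7 = {u2, v2}
u0 ∈ B0, v0 ∈ B0 → same block

YES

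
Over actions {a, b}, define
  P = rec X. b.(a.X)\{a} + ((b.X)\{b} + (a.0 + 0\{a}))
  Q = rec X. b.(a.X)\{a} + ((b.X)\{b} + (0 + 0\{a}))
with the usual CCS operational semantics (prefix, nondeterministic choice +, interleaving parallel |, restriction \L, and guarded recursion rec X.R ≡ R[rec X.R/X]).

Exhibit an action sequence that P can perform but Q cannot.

LTS(P): 3 reachable states
  m0 = rec X. b.(a.X)\{a} + ((b.X)\{b} + (a.0 + 0\{a})) | ··a··> m1, ··b··> m2
  m1 = 0 | ·
  m2 = (a.(rec X. b.(a.X)\{a} + ((b.X)\{b} + (a.0 + 0\{a}))))\{a} | ·
LTS(Q): 2 reachable states
  n0 = rec X. b.(a.X)\{a} + ((b.X)\{b} + (0 + 0\{a})) | ··b··> n1
  n1 = (a.(rec X. b.(a.X)\{a} + ((b.X)\{b} + (0 + 0\{a}))))\{a} | ·
Run σ = ⟨a⟩ on P: start {m0}
  after a @ step 1: {m1}
  ✓ P
Run σ = ⟨a⟩ on Q: start {n0}
  after a @ step 1: ∅  — Q cannot continue

a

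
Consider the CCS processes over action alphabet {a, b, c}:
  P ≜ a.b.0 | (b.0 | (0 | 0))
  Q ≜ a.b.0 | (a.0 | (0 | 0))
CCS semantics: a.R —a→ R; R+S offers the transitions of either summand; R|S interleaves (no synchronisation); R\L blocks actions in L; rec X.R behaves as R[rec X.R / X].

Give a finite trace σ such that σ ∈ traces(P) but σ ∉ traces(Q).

P's transition system — 6 states:
  p0 = a.b.0 | (b.0 | (0 | 0)) | --a--▸ p1, --b--▸ p2
  p1 = b.0 | (b.0 | (0 | 0)) | --b--▸ p3, --b--▸ p4
  p2 = a.b.0 | (0 | (0 | 0)) | --a--▸ p4
  p3 = 0 | (b.0 | (0 | 0)) | --b--▸ p5
  p4 = b.0 | (0 | (0 | 0)) | --b--▸ p5
  p5 = 0 | (0 | (0 | 0)) | deadlocked
Q's transition system — 6 states:
  q0 = a.b.0 | (a.0 | (0 | 0)) | --a--▸ q1, --a--▸ q2
  q1 = a.b.0 | (0 | (0 | 0)) | --a--▸ q3
  q2 = b.0 | (a.0 | (0 | 0)) | --a--▸ q3, --b--▸ q4
  q3 = b.0 | (0 | (0 | 0)) | --b--▸ q5
  q4 = 0 | (a.0 | (0 | 0)) | --a--▸ q5
  q5 = 0 | (0 | (0 | 0)) | deadlocked
Trace ⟨b⟩ through P, begin at {p0}:
  step 1 (b): {p2}
  ✓ P
Trace ⟨b⟩ through Q, begin at {q0}:
  step 1 (b): ∅ (Q stuck)

b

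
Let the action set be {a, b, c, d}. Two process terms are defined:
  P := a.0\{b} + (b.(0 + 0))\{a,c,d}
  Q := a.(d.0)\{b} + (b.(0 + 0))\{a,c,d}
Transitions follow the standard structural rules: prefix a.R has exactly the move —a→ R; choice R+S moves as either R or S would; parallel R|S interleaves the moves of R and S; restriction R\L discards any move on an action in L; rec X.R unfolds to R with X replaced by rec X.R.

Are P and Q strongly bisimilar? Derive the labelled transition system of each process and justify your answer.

not bisimilar

P's transition system — 3 states:
  u0 = a.0\{b} + (b.(0 + 0))\{a,c,d} → -a-> u1, -b-> u2
  u1 = 0\{b} → (no moves)
  u2 = (0 + 0)\{a,c,d} → (no moves)
Q's transition system — 4 states:
  v0 = a.(d.0)\{b} + (b.(0 + 0))\{a,c,d} → -a-> v1, -b-> v2
  v1 = (d.0)\{b} → -d-> v3
  v2 = (0 + 0)\{a,c,d} → (no moves)
  v3 = 0\{b} → (no moves)
Bisimilarity quotient blocks:
  B0 = {u0}
  B1 = {u1, u2, v2, v3}
  B2 = {v0}
  B3 = {v1}
u0 ∈ B0, v0 ∈ B2 → different blocks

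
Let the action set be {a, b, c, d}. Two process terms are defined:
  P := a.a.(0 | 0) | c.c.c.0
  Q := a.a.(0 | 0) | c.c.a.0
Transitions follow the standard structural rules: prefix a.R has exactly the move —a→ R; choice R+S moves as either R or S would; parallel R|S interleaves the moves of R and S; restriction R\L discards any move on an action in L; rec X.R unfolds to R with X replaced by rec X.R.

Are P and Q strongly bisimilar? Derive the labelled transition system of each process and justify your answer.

Reachable graph of P (12 states):
  u0 = a.a.(0 | 0) | c.c.c.0 → ··a··> u1, ··c··> u2
  u1 = a.(0 | 0) | c.c.c.0 → ··a··> u3, ··c··> u4
  u2 = a.a.(0 | 0) | c.c.0 → ··a··> u4, ··c··> u5
  u3 = 0 | 0 | c.c.c.0 → ··c··> u6
  u4 = a.(0 | 0) | c.c.0 → ··a··> u6, ··c··> u7
  u5 = a.a.(0 | 0) | c.0 → ··a··> u7, ··c··> u8
  u6 = 0 | 0 | c.c.0 → ··c··> u9
  u7 = a.(0 | 0) | c.0 → ··a··> u9, ··c··> u10
  u8 = a.a.(0 | 0) | 0 → ··a··> u10
  u9 = 0 | 0 | c.0 → ··c··> u11
  u10 = a.(0 | 0) | 0 → ··a··> u11
  u11 = 0 | 0 | 0 → ∅
Reachable graph of Q (12 states):
  v0 = a.a.(0 | 0) | c.c.a.0 → ··a··> v1, ··c··> v2
  v1 = a.(0 | 0) | c.c.a.0 → ··a··> v3, ··c··> v4
  v2 = a.a.(0 | 0) | c.a.0 → ··a··> v4, ··c··> v5
  v3 = 0 | 0 | c.c.a.0 → ··c··> v6
  v4 = a.(0 | 0) | c.a.0 → ··a··> v6, ··c··> v7
  v5 = a.a.(0 | 0) | a.0 → ··a··> v7, ··a··> v8
  v6 = 0 | 0 | c.a.0 → ··c··> v9
  v7 = a.(0 | 0) | a.0 → ··a··> v10, ··a··> v9
  v8 = a.a.(0 | 0) | 0 → ··a··> v10
  v9 = 0 | 0 | a.0 → ··a··> v11
  v10 = a.(0 | 0) | 0 → ··a··> v11
  v11 = 0 | 0 | 0 → ∅
Coarsest stable partition (strong bisimilarity classes):
  B0 = {u0}
  B1 = {u1}
  B2 = {u3}
  B3 = {u6}
  B4 = {u9}
  B5 = {u11, v11}
  B6 = {u4}
  B7 = {u7}
  B8 = {u10, v10, v9}
  B9 = {u2}
  B10 = {u5}
  B11 = {u8, v7, v8}
  B12 = {v0}
  B13 = {v2}
  B14 = {v4}
  B15 = {v6}
  B16 = {v5}
  B17 = {v1}
  B18 = {v3}
u0 ∈ B0, v0 ∈ B12 → different blocks

not bisimilar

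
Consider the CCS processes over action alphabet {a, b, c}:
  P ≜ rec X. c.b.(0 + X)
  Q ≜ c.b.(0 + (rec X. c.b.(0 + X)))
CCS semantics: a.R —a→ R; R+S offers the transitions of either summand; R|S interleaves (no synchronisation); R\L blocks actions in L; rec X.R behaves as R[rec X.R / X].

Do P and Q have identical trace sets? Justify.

P's transition system — 3 states:
  u0 = rec X. c.b.(0 + X) has moves --c--▸ u1
  u1 = b.(0 + (rec X. c.b.(0 + X))) has moves --b--▸ u2
  u2 = 0 + (rec X. c.b.(0 + X)) has moves --c--▸ u1
Q's transition system — 3 states:
  v0 = c.b.(0 + (rec X. c.b.(0 + X))) has moves --c--▸ v1
  v1 = b.(0 + (rec X. c.b.(0 + X))) has moves --b--▸ v2
  v2 = 0 + (rec X. c.b.(0 + X)) has moves --c--▸ v1
Coarsest stable partition (strong bisimilarity classes):
  B0 = {u0, u2, v0, v2}
  B1 = {u1, v1}
u0 ∈ B0, v0 ∈ B0 → same block
Bisimilar ⇒ trace-equivalent.

YES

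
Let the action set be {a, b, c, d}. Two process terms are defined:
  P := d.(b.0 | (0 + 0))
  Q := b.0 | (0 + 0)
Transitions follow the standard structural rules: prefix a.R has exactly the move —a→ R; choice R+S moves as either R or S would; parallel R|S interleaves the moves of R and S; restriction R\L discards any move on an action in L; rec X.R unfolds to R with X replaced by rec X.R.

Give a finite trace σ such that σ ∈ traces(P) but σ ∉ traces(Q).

Reachable graph of P (3 states):
  u0 = d.(b.0 | (0 + 0)) | ··d··> u1
  u1 = b.0 | (0 + 0) | ··b··> u2
  u2 = 0 | (0 + 0) | stopped
Reachable graph of Q (2 states):
  v0 = b.0 | (0 + 0) | ··b··> v1
  v1 = 0 | (0 + 0) | stopped
Run σ = ⟨d⟩ on P: start {u0}
  step 1 (d): {u1}
  — P admits the full trace.
Run σ = ⟨d⟩ on Q: start {v0}
  step 1 (d): ∅ (Q stuck)

d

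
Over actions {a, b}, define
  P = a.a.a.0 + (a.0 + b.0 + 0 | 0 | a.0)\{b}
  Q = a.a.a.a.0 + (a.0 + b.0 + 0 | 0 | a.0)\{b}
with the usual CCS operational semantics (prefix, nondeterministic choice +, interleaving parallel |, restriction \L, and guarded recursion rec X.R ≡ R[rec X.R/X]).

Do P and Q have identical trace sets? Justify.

NO — witness ⟨aaaa⟩

Reachable graph of P (6 states):
  u0 = a.a.a.0 + (a.0 + b.0 + 0 | 0 | a.0)\{b} has moves =a=> u1, =a=> u2, =a=> u3
  u1 = (0 | 0 | 0)\{b} has moves ∅
  u2 = 0\{b} has moves ∅
  u3 = a.a.0 has moves =a=> u4
  u4 = a.0 has moves =a=> u5
  u5 = 0 has moves ∅
Reachable graph of Q (7 states):
  v0 = a.a.a.a.0 + (a.0 + b.0 + 0 | 0 | a.0)\{b} has moves =a=> v1, =a=> v2, =a=> v3
  v1 = (0 | 0 | 0)\{b} has moves ∅
  v2 = 0\{b} has moves ∅
  v3 = a.a.a.0 has moves =a=> v4
  v4 = a.a.0 has moves =a=> v5
  v5 = a.0 has moves =a=> v6
  v6 = 0 has moves ∅
Trace ⟨aaaa⟩ through Q, begin at {v0}:
  [1] a ⇒ {v1, v2, v3}
  [2] a ⇒ {v4}
  [3] a ⇒ {v5}
  [4] a ⇒ {v6}
  Q completes σ.
Trace ⟨aaaa⟩ through P, begin at {u0}:
  [1] a ⇒ {u1, u2, u3}
  [2] a ⇒ {u4}
  [3] a ⇒ {u5}
  [4] a ⇒ no successor for P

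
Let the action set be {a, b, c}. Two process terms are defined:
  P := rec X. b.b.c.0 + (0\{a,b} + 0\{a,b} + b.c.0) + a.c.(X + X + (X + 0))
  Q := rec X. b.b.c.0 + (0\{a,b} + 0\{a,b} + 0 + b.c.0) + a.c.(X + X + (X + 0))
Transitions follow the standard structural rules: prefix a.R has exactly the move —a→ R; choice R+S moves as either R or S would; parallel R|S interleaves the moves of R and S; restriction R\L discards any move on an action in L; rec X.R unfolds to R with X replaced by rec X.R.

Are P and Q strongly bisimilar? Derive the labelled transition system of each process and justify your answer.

YES

LTS(P): 6 reachable states
  m0 = rec X. b.b.c.0 + (0\{a,b} + 0\{a,b} + b.c.0) + a.c.(X + X + (X + 0)) ⊢ --a--▸ m1, --b--▸ m2, --b--▸ m3
  m1 = c.((rec X. b.b.c.0 + (0\{a,b} + 0\{a,b} + b.c.0) + a.c.(X + X + (X + 0))) + (rec X. b.b.c.0 + (0\{a,b} + 0\{a,b} + b.c.0) + a.c.(X + X + (X + 0))) + ((rec X. b.b.c.0 + (0\{a,b} + 0\{a,b} + b.c.0) + a.c.(X + X + (X + 0))) + 0)) ⊢ --c--▸ m4
  m2 = b.c.0 ⊢ --b--▸ m3
  m3 = c.0 ⊢ --c--▸ m5
  m4 = (rec X. b.b.c.0 + (0\{a,b} + 0\{a,b} + b.c.0) + a.c.(X + X + (X + 0))) + (rec X. b.b.c.0 + (0\{a,b} + 0\{a,b} + b.c.0) + a.c.(X + X + (X + 0))) + ((rec X. b.b.c.0 + (0\{a,b} + 0\{a,b} + b.c.0) + a.c.(X + X + (X + 0))) + 0) ⊢ --a--▸ m1, --b--▸ m2, --b--▸ m3
  m5 = 0 ⊢ deadlocked
LTS(Q): 6 reachable states
  n0 = rec X. b.b.c.0 + (0\{a,b} + 0\{a,b} + 0 + b.c.0) + a.c.(X + X + (X + 0)) ⊢ --a--▸ n1, --b--▸ n2, --b--▸ n3
  n1 = c.((rec X. b.b.c.0 + (0\{a,b} + 0\{a,b} + 0 + b.c.0) + a.c.(X + X + (X + 0))) + (rec X. b.b.c.0 + (0\{a,b} + 0\{a,b} + 0 + b.c.0) + a.c.(X + X + (X + 0))) + ((rec X. b.b.c.0 + (0\{a,b} + 0\{a,b} + 0 + b.c.0) + a.c.(X + X + (X + 0))) + 0)) ⊢ --c--▸ n4
  n2 = b.c.0 ⊢ --b--▸ n3
  n3 = c.0 ⊢ --c--▸ n5
  n4 = (rec X. b.b.c.0 + (0\{a,b} + 0\{a,b} + 0 + b.c.0) + a.c.(X + X + (X + 0))) + (rec X. b.b.c.0 + (0\{a,b} + 0\{a,b} + 0 + b.c.0) + a.c.(X + X + (X + 0))) + ((rec X. b.b.c.0 + (0\{a,b} + 0\{a,b} + 0 + b.c.0) + a.c.(X + X + (X + 0))) + 0) ⊢ --a--▸ n1, --b--▸ n2, --b--▸ n3
  n5 = 0 ⊢ deadlocked
Partition-refinement fixed point:
  B0 = {m0, m4, n0, n4}
  B1 = {m1, n1}
  B2 = {m3, n3}
  B3 = {m5, n5}
  B4 = {m2, n2}
m0 ∈ B0, n0 ∈ B0 → same block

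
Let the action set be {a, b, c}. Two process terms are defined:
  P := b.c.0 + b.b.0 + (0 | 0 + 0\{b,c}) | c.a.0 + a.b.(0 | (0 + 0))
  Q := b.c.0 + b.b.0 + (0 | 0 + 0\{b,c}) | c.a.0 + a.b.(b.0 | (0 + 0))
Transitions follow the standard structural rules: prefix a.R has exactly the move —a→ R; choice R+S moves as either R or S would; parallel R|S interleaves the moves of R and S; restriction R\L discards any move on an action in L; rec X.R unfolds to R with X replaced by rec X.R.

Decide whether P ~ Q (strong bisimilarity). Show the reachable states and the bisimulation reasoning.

NO

P's transition system — 8 states:
  p0 = b.c.0 + b.b.0 + (0 | 0 + 0\{b,c}) | c.a.0 + a.b.(0 | (0 + 0)) → --a--▸ p1, --b--▸ p2, --b--▸ p3, --c--▸ p4
  p1 = b.(0 | (0 + 0)) → --b--▸ p5
  p2 = b.0 → --b--▸ p6
  p3 = c.0 → --c--▸ p6
  p4 = (0 | 0 + 0\{b,c}) | a.0 → --a--▸ p7
  p5 = 0 | (0 + 0) → ∅
  p6 = 0 → ∅
  p7 = (0 | 0 + 0\{b,c}) | 0 → ∅
Q's transition system — 9 states:
  q0 = b.c.0 + b.b.0 + (0 | 0 + 0\{b,c}) | c.a.0 + a.b.(b.0 | (0 + 0)) → --a--▸ q1, --b--▸ q2, --b--▸ q3, --c--▸ q4
  q1 = b.(b.0 | (0 + 0)) → --b--▸ q5
  q2 = b.0 → --b--▸ q6
  q3 = c.0 → --c--▸ q6
  q4 = (0 | 0 + 0\{b,c}) | a.0 → --a--▸ q7
  q5 = b.0 | (0 + 0) → --b--▸ q8
  q6 = 0 → ∅
  q7 = (0 | 0 + 0\{b,c}) | 0 → ∅
  q8 = 0 | (0 + 0) → ∅
Partition-refinement fixed point:
  B0 = {p0}
  B1 = {p4, q4}
  B2 = {p5, p6, p7, q6, q7, q8}
  B3 = {p3, q3}
  B4 = {p1, p2, q2, q5}
  B5 = {q0}
  B6 = {q1}
p0 ∈ B0, q0 ∈ B5 → different blocks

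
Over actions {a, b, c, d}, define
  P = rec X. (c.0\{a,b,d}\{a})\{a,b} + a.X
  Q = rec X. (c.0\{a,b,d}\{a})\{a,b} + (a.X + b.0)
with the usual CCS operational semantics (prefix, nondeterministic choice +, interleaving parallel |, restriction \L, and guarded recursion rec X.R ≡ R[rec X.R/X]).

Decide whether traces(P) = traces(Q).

trace-distinct — witness ⟨b⟩

Reachable graph of P (2 states):
  p0 = rec X. (c.0\{a,b,d}\{a})\{a,b} + a.X :: —a→ p0, —c→ p1
  p1 = 0\{a,b,d}\{a}\{a,b} :: stopped
Reachable graph of Q (3 states):
  q0 = rec X. (c.0\{a,b,d}\{a})\{a,b} + (a.X + b.0) :: —a→ q0, —b→ q1, —c→ q2
  q1 = 0 :: stopped
  q2 = 0\{a,b,d}\{a}\{a,b} :: stopped
Run σ = ⟨b⟩ on Q: start {q0}
  after b @ step 1: {q1}
  ✓ Q
Run σ = ⟨b⟩ on P: start {p0}
  after b @ step 1: no successor for P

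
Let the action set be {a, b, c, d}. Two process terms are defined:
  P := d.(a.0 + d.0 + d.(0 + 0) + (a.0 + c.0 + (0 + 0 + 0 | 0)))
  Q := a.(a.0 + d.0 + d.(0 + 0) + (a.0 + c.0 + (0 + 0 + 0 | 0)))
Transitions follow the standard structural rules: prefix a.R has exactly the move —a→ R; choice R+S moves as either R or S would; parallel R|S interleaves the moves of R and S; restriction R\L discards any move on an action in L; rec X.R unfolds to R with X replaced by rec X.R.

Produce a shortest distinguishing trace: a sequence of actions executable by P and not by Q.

Reachable graph of P (4 states):
  p0 = d.(a.0 + d.0 + d.(0 + 0) + (a.0 + c.0 + (0 + 0 + 0 | 0))) has moves --d--▸ p1
  p1 = a.0 + d.0 + d.(0 + 0) + (a.0 + c.0 + (0 + 0 + 0 | 0)) has moves --a--▸ p2, --c--▸ p2, --d--▸ p2, --d--▸ p3
  p2 = 0 has moves (no moves)
  p3 = 0 + 0 has moves (no moves)
Reachable graph of Q (4 states):
  q0 = a.(a.0 + d.0 + d.(0 + 0) + (a.0 + c.0 + (0 + 0 + 0 | 0))) has moves --a--▸ q1
  q1 = a.0 + d.0 + d.(0 + 0) + (a.0 + c.0 + (0 + 0 + 0 | 0)) has moves --a--▸ q2, --c--▸ q2, --d--▸ q2, --d--▸ q3
  q2 = 0 has moves (no moves)
  q3 = 0 + 0 has moves (no moves)
Trace ⟨d⟩ through P, begin at {p0}:
  [1] d ⇒ {p1}
  ✓ P
Trace ⟨d⟩ through Q, begin at {q0}:
  [1] d ⇒ ∅ (Q stuck)

d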